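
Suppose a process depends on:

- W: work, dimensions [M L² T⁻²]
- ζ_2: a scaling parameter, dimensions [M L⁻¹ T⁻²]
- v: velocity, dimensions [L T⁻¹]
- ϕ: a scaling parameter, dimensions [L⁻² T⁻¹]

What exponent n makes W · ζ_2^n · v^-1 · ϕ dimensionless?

-1

Balance the M exponent: (1)·n from ζ_2, plus (1) − (0) + (0) = 1 from the rest, must sum to zero.
n + 1 = 0, so n = -1.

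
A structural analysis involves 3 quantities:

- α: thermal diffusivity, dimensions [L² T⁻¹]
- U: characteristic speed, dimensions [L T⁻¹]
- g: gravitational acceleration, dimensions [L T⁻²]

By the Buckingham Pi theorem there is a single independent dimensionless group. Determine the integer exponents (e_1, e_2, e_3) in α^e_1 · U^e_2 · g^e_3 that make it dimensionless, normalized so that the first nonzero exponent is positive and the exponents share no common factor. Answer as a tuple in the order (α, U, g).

(1, -3, 1)

L: e_1·(2) + e_2·(1) + e_3·(1) = 0
T: e_1·(-1) + e_2·(-1) + e_3·(-2) = 0
Solving this homogeneous linear system for the smallest-integer solution (first nonzero entry positive) gives (1, -3, 1).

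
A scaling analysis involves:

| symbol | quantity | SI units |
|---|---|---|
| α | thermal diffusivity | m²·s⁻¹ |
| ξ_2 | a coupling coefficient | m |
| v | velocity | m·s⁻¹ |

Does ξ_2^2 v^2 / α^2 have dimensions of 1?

yes

Sum the exponent of each base dimension across the product:
  L: −2·[α]_L + 2·[ξ_2]_L + 2·[v]_L = −2·(2) + 2·(1) + 2·(1) = 0
  T: −2·[α]_T + 2·[ξ_2]_T + 2·[v]_T = −2·(-1) + 2·(0) + 2·(-1) = 0
All base exponents vanish — dimensionless.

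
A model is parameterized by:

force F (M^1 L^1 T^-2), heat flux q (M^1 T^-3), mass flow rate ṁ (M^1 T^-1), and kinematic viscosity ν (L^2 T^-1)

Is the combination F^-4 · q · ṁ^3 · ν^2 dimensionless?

Sum the exponent of each base dimension across the product:
  M: −4·[F]_M + [q]_M + 3·[ṁ]_M + 2·[ν]_M = −4·(1) + (1) + 3·(1) + 2·(0) = 0
  L: −4·[F]_L + [q]_L + 3·[ṁ]_L + 2·[ν]_L = −4·(1) + (0) + 3·(0) + 2·(2) = 0
  T: −4·[F]_T + [q]_T + 3·[ṁ]_T + 2·[ν]_T = −4·(-2) + (-3) + 3·(-1) + 2·(-1) = 0
  Θ: −4·[F]_Θ + [q]_Θ + 3·[ṁ]_Θ + 2·[ν]_Θ = −4·(0) + (0) + 3·(0) + 2·(0) = 0
All base exponents vanish — dimensionless.

yes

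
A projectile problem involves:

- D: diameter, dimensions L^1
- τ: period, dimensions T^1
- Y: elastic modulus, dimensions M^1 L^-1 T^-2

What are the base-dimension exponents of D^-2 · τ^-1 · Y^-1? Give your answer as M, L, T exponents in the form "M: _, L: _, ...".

M: -1, L: -1, T: 1

Collect each base-dimension exponent across the product:
  M: −2·(0) − (0) − (1) = -1
  L: −2·(1) − (0) − (-1) = -1
  T: −2·(0) − (1) − (-2) = 1
So the dimensions are [M⁻¹ L⁻¹ T].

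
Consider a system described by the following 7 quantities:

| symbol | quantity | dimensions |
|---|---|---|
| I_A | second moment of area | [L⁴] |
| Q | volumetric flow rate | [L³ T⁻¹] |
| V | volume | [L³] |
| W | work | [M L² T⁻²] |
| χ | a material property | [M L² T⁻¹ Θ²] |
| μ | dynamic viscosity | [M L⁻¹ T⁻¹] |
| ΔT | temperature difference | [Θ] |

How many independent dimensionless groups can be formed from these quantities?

There are 7 variables and 4 base dimensions (M, L, T, Θ).
The dimension matrix has rank 4.
Independent dimensionless groups: 7 − 4 = 3.

3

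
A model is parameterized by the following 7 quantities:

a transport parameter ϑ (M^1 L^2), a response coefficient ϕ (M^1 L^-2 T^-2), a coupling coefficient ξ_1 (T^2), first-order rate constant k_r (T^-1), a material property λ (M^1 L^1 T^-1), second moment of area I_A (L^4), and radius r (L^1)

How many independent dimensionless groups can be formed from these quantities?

There are 7 variables and 3 base dimensions (M, L, T).
The dimension matrix has rank 3.
Independent dimensionless groups: 7 − 3 = 4.

4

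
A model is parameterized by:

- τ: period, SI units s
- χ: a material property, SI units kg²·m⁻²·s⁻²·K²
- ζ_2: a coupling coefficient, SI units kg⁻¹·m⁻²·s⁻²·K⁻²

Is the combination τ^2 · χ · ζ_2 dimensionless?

Sum the exponent of each base dimension across the product:
  M: 2·[τ]_M + [χ]_M + [ζ_2]_M = 2·(0) + (2) + (-1) = 1
  L: 2·[τ]_L + [χ]_L + [ζ_2]_L = 2·(0) + (-2) + (-2) = -4
  T: 2·[τ]_T + [χ]_T + [ζ_2]_T = 2·(1) + (-2) + (-2) = -2
  Θ: 2·[τ]_Θ + [χ]_Θ + [ζ_2]_Θ = 2·(0) + (2) + (-2) = 0
Net dimensions [M L⁻⁴ T⁻²] ≠ [1] — not dimensionless.

no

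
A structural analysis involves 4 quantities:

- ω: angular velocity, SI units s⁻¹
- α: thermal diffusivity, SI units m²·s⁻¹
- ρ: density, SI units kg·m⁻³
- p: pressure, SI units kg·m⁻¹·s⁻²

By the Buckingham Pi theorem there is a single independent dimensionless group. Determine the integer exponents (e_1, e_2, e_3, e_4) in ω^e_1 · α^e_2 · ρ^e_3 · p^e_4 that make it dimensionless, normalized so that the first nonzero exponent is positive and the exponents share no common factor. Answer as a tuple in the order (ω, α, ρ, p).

M: e_1·(0) + e_2·(0) + e_3·(1) + e_4·(1) = 0
L: e_1·(0) + e_2·(2) + e_3·(-3) + e_4·(-1) = 0
T: e_1·(-1) + e_2·(-1) + e_3·(0) + e_4·(-2) = 0
Solving this homogeneous linear system for the smallest-integer solution (first nonzero entry positive) gives (1, 1, 1, -1).

(1, 1, 1, -1)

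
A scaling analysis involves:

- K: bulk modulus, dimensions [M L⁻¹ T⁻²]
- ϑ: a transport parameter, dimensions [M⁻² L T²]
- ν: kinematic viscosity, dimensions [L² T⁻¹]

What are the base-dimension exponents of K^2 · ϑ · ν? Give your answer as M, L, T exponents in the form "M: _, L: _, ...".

Collect each base-dimension exponent across the product:
  M: 2·(1) + (-2) + (0) = 0
  L: 2·(-1) + (1) + (2) = 1
  T: 2·(-2) + (2) + (-1) = -3
So the dimensions are [L T⁻³].

M: 0, L: 1, T: -3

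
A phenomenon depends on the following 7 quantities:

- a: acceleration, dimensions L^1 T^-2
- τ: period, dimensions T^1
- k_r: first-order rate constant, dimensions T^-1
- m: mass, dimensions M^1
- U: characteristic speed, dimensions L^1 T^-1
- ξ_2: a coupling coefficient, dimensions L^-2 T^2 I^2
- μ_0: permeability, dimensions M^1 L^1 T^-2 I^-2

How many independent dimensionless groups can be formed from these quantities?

3

There are 7 variables and 4 base dimensions (M, L, T, I).
The dimension matrix has rank 4.
Independent dimensionless groups: 7 − 4 = 3.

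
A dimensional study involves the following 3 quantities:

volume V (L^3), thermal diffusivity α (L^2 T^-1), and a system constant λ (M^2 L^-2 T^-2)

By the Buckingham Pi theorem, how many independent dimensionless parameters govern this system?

0

There are 3 variables and 3 base dimensions (M, L, T).
The dimension matrix has rank 3.
Independent dimensionless groups: 3 − 3 = 0.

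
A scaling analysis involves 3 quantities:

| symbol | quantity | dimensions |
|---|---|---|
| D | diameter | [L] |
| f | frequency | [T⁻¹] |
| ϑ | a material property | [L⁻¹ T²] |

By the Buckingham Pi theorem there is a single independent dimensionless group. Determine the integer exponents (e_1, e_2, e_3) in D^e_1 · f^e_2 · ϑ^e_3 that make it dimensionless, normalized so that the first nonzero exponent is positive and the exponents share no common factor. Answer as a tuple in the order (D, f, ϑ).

L: e_1·(1) + e_2·(0) + e_3·(-1) = 0
T: e_1·(0) + e_2·(-1) + e_3·(2) = 0
Solving this homogeneous linear system for the smallest-integer solution (first nonzero entry positive) gives (1, 2, 1).

(1, 2, 1)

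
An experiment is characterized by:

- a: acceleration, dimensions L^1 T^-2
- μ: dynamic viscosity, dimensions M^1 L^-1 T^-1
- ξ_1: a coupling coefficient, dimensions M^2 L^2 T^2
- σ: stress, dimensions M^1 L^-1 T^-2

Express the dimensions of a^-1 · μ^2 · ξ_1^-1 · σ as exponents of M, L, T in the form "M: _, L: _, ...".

M: 1, L: -6, T: -4

Collect each base-dimension exponent across the product:
  M: −(0) + 2·(1) − (2) + (1) = 1
  L: −(1) + 2·(-1) − (2) + (-1) = -6
  T: −(-2) + 2·(-1) − (2) + (-2) = -4
So the dimensions are [M L⁻⁶ T⁻⁴].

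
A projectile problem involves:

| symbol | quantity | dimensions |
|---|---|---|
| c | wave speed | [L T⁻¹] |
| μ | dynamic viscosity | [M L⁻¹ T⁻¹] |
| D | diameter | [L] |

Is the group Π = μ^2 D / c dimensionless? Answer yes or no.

no

Sum the exponent of each base dimension across the product:
  M: −[c]_M + 2·[μ]_M + [D]_M = −(0) + 2·(1) + (0) = 2
  L: −[c]_L + 2·[μ]_L + [D]_L = −(1) + 2·(-1) + (1) = -2
  T: −[c]_T + 2·[μ]_T + [D]_T = −(-1) + 2·(-1) + (0) = -1
Net dimensions [M² L⁻² T⁻¹] ≠ [1] — not dimensionless.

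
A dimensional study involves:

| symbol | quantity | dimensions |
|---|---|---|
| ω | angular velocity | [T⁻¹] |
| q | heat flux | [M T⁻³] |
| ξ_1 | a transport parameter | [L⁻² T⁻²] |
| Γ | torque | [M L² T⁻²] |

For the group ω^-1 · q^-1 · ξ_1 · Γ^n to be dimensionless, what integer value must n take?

1

Balance the M exponent: (1)·n from Γ, plus −(0) − (1) + (0) = -1 from the rest, must sum to zero.
n − 1 = 0, so n = 1.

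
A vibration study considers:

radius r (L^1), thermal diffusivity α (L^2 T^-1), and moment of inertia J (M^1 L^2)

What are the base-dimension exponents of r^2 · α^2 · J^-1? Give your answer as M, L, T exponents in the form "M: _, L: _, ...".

M: -1, L: 4, T: -2

Collect each base-dimension exponent across the product:
  M: 2·(0) + 2·(0) − (1) = -1
  L: 2·(1) + 2·(2) − (2) = 4
  T: 2·(0) + 2·(-1) − (0) = -2
So the dimensions are [M⁻¹ L⁴ T⁻²].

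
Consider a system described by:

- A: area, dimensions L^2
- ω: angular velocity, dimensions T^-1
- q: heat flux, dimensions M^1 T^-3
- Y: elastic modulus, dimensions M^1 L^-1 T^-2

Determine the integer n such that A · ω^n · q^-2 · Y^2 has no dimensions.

Balance the T exponent: (-1)·n from ω, plus (0) − 2·(-3) + 2·(-2) = 2 from the rest, must sum to zero.
−n + 2 = 0, so n = 2.

2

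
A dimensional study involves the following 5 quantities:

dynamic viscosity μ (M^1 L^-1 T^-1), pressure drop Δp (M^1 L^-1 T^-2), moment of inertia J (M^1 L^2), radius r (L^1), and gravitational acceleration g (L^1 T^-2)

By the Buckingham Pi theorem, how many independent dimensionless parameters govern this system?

There are 5 variables and 3 base dimensions (M, L, T).
The dimension matrix has rank 3.
Independent dimensionless groups: 5 − 3 = 2.

2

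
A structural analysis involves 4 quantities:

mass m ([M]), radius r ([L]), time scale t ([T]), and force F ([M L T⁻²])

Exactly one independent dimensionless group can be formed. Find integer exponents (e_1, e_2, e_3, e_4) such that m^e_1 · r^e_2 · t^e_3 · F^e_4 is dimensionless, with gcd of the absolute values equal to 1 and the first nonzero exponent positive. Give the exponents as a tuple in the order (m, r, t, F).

M: e_1·(1) + e_2·(0) + e_3·(0) + e_4·(1) = 0
L: e_1·(0) + e_2·(1) + e_3·(0) + e_4·(1) = 0
T: e_1·(0) + e_2·(0) + e_3·(1) + e_4·(-2) = 0
Solving this homogeneous linear system for the smallest-integer solution (first nonzero entry positive) gives (1, 1, -2, -1).

(1, 1, -2, -1)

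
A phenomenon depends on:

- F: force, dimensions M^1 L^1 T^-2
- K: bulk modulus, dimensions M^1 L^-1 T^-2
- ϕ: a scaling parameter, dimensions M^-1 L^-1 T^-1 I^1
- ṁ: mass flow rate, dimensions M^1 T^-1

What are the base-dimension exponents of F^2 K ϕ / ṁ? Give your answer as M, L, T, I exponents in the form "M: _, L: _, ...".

Collect each base-dimension exponent across the product:
  M: 2·(1) + (1) + (-1) − (1) = 1
  L: 2·(1) + (-1) + (-1) − (0) = 0
  T: 2·(-2) + (-2) + (-1) − (-1) = -6
  I: 2·(0) + (0) + (1) − (0) = 1
So the dimensions are [M T⁻⁶ I].

M: 1, L: 0, T: -6, I: 1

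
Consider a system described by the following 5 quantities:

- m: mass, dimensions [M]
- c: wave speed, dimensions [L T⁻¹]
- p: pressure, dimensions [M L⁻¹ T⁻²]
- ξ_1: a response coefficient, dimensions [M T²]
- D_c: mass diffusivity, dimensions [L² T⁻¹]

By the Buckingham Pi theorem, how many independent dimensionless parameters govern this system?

2

There are 5 variables and 3 base dimensions (M, L, T).
The dimension matrix has rank 3.
Independent dimensionless groups: 5 − 3 = 2.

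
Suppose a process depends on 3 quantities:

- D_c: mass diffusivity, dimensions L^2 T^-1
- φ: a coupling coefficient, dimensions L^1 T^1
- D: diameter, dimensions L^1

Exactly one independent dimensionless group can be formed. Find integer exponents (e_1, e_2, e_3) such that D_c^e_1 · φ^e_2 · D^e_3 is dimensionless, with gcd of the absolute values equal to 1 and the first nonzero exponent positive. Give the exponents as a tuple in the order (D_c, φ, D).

L: e_1·(2) + e_2·(1) + e_3·(1) = 0
T: e_1·(-1) + e_2·(1) + e_3·(0) = 0
Solving this homogeneous linear system for the smallest-integer solution (first nonzero entry positive) gives (1, 1, -3).

(1, 1, -3)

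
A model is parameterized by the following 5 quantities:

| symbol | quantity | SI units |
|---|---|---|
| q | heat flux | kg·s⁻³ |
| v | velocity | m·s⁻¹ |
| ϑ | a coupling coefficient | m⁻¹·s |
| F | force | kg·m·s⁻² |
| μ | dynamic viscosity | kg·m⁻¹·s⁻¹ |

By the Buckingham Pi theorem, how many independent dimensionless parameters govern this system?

There are 5 variables and 3 base dimensions (M, L, T).
The dimension matrix has rank 3.
Independent dimensionless groups: 5 − 3 = 2.

2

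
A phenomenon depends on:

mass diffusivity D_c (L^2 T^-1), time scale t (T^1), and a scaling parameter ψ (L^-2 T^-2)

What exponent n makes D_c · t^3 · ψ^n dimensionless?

1

Balance the L exponent: (-2)·n from ψ, plus (2) + 3·(0) = 2 from the rest, must sum to zero.
-2n + 2 = 0, so n = 1.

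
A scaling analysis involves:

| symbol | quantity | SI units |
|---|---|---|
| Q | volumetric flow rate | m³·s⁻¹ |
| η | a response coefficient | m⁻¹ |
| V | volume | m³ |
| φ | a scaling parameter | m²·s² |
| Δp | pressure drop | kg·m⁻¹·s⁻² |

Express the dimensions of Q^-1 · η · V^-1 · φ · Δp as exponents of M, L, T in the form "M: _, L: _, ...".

Collect each base-dimension exponent across the product:
  M: −(0) + (0) − (0) + (0) + (1) = 1
  L: −(3) + (-1) − (3) + (2) + (-1) = -6
  T: −(-1) + (0) − (0) + (2) + (-2) = 1
So the dimensions are [M L⁻⁶ T].

M: 1, L: -6, T: 1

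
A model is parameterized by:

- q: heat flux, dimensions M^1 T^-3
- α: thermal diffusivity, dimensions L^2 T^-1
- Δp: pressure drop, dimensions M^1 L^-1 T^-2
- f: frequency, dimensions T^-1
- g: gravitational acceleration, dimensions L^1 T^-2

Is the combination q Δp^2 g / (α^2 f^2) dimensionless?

Sum the exponent of each base dimension across the product:
  M: [q]_M − 2·[α]_M + 2·[Δp]_M − 2·[f]_M + [g]_M = (1) − 2·(0) + 2·(1) − 2·(0) + (0) = 3
  L: [q]_L − 2·[α]_L + 2·[Δp]_L − 2·[f]_L + [g]_L = (0) − 2·(2) + 2·(-1) − 2·(0) + (1) = -5
  T: [q]_T − 2·[α]_T + 2·[Δp]_T − 2·[f]_T + [g]_T = (-3) − 2·(-1) + 2·(-2) − 2·(-1) + (-2) = -5
Net dimensions [M³ L⁻⁵ T⁻⁵] ≠ [1] — not dimensionless.

no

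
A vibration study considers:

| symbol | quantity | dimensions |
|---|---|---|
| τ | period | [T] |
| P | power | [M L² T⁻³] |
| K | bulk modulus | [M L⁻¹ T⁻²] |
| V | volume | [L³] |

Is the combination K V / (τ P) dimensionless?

Sum the exponent of each base dimension across the product:
  M: −[τ]_M − [P]_M + [K]_M + [V]_M = −(0) − (1) + (1) + (0) = 0
  L: −[τ]_L − [P]_L + [K]_L + [V]_L = −(0) − (2) + (-1) + (3) = 0
  T: −[τ]_T − [P]_T + [K]_T + [V]_T = −(1) − (-3) + (-2) + (0) = 0
All base exponents vanish — dimensionless.

yes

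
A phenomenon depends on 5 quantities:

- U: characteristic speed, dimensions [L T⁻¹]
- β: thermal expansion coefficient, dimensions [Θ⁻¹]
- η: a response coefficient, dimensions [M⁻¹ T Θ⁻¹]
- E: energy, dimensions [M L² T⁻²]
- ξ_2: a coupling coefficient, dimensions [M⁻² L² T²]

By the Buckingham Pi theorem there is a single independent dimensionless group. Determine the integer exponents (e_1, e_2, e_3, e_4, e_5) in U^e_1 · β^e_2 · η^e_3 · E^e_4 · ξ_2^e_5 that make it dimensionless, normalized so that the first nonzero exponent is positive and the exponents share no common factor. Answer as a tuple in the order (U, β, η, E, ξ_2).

M: e_1·(0) + e_2·(0) + e_3·(-1) + e_4·(1) + e_5·(-2) = 0
L: e_1·(1) + e_2·(0) + e_3·(0) + e_4·(2) + e_5·(2) = 0
T: e_1·(-1) + e_2·(0) + e_3·(1) + e_4·(-2) + e_5·(2) = 0
Θ: e_1·(0) + e_2·(-1) + e_3·(-1) + e_4·(0) + e_5·(0) = 0
Solving this homogeneous linear system for the smallest-integer solution (first nonzero entry positive) gives (2, 4, -4, -2, 1).

(2, 4, -4, -2, 1)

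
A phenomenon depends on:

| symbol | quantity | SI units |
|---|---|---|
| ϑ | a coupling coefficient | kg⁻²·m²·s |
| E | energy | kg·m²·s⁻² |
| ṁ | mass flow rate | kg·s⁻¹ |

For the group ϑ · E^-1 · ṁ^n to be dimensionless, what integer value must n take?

Balance the M exponent: (1)·n from ṁ, plus (-2) − (1) = -3 from the rest, must sum to zero.
n − 3 = 0, so n = 3.

3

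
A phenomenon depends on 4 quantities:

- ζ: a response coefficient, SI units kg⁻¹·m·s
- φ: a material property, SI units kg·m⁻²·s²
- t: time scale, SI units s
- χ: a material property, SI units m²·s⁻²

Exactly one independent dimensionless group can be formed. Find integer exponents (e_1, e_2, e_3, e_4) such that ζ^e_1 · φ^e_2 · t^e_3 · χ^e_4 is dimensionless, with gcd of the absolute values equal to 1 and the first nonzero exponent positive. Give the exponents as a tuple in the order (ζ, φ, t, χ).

M: e_1·(-1) + e_2·(1) + e_3·(0) + e_4·(0) = 0
L: e_1·(1) + e_2·(-2) + e_3·(0) + e_4·(2) = 0
T: e_1·(1) + e_2·(2) + e_3·(1) + e_4·(-2) = 0
Solving this homogeneous linear system for the smallest-integer solution (first nonzero entry positive) gives (2, 2, -4, 1).

(2, 2, -4, 1)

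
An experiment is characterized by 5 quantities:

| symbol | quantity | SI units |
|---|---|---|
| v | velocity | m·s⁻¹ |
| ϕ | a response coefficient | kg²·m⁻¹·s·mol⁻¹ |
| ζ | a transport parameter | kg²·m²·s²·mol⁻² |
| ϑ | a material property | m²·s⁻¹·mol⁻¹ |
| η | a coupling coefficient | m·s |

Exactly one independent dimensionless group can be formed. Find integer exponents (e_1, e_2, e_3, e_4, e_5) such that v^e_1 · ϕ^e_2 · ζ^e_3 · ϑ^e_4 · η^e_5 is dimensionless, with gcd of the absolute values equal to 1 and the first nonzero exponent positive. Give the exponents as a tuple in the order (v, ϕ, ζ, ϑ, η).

M: e_1·(0) + e_2·(2) + e_3·(2) + e_4·(0) + e_5·(0) = 0
L: e_1·(1) + e_2·(-1) + e_3·(2) + e_4·(2) + e_5·(1) = 0
T: e_1·(-1) + e_2·(1) + e_3·(2) + e_4·(-1) + e_5·(1) = 0
N: e_1·(0) + e_2·(-1) + e_3·(-2) + e_4·(-1) + e_5·(0) = 0
Solving this homogeneous linear system for the smallest-integer solution (first nonzero entry positive) gives (1, -2, 2, -2, -3).

(1, -2, 2, -2, -3)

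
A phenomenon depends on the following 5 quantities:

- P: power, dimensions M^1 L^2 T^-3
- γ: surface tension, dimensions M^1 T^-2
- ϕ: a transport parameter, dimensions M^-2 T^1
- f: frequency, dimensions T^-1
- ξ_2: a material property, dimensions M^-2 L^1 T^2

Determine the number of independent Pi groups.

There are 5 variables and 3 base dimensions (M, L, T).
The dimension matrix has rank 3.
Independent dimensionless groups: 5 − 3 = 2.

2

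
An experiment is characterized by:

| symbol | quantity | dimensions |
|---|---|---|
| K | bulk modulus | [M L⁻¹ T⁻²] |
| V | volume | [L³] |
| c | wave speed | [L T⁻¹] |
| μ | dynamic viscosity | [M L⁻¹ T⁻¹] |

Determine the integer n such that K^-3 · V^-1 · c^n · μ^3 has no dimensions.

3

Balance the L exponent: (1)·n from c, plus −3·(-1) − (3) + 3·(-1) = -3 from the rest, must sum to zero.
n − 3 = 0, so n = 3.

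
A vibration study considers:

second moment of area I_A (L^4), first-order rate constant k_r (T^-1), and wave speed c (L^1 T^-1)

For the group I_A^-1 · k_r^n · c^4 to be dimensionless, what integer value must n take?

-4

Balance the T exponent: (-1)·n from k_r, plus −(0) + 4·(-1) = -4 from the rest, must sum to zero.
−n − 4 = 0, so n = -4.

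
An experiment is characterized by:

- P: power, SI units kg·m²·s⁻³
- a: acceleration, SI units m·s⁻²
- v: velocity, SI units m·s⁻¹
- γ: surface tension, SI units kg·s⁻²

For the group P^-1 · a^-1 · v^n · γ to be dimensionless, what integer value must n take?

Balance the L exponent: (1)·n from v, plus −(2) − (1) + (0) = -3 from the rest, must sum to zero.
n − 3 = 0, so n = 3.

3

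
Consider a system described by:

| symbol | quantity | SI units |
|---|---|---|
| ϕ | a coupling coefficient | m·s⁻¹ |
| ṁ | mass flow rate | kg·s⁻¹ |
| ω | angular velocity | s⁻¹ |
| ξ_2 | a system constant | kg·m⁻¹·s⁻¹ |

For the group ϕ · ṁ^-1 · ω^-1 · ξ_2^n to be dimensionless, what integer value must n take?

Balance the M exponent: (1)·n from ξ_2, plus (0) − (1) − (0) = -1 from the rest, must sum to zero.
n − 1 = 0, so n = 1.

1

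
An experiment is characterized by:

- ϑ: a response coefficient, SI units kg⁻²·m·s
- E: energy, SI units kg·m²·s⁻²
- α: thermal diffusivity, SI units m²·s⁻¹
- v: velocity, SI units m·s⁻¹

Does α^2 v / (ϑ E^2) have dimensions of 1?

yes

Sum the exponent of each base dimension across the product:
  M: −[ϑ]_M − 2·[E]_M + 2·[α]_M + [v]_M = −(-2) − 2·(1) + 2·(0) + (0) = 0
  L: −[ϑ]_L − 2·[E]_L + 2·[α]_L + [v]_L = −(1) − 2·(2) + 2·(2) + (1) = 0
  T: −[ϑ]_T − 2·[E]_T + 2·[α]_T + [v]_T = −(1) − 2·(-2) + 2·(-1) + (-1) = 0
All base exponents vanish — dimensionless.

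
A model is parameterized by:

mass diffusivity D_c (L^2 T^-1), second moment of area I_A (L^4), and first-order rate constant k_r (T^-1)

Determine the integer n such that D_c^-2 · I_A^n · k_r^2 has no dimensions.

Balance the L exponent: (4)·n from I_A, plus −2·(2) + 2·(0) = -4 from the rest, must sum to zero.
4n − 4 = 0, so n = 1.

1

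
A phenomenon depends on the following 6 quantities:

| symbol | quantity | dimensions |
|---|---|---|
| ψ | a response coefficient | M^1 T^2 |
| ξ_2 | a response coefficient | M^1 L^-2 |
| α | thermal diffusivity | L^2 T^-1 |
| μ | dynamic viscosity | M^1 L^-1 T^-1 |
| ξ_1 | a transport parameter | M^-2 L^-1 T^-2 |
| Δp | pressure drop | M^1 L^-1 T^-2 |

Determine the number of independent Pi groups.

There are 6 variables and 3 base dimensions (M, L, T).
The dimension matrix has rank 3.
Independent dimensionless groups: 6 − 3 = 3.

3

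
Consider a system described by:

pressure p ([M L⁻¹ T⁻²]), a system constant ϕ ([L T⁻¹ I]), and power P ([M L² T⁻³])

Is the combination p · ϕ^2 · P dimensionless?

no

Sum the exponent of each base dimension across the product:
  M: [p]_M + 2·[ϕ]_M + [P]_M = (1) + 2·(0) + (1) = 2
  L: [p]_L + 2·[ϕ]_L + [P]_L = (-1) + 2·(1) + (2) = 3
  T: [p]_T + 2·[ϕ]_T + [P]_T = (-2) + 2·(-1) + (-3) = -7
  I: [p]_I + 2·[ϕ]_I + [P]_I = (0) + 2·(1) + (0) = 2
Net dimensions [M² L³ T⁻⁷ I²] ≠ [1] — not dimensionless.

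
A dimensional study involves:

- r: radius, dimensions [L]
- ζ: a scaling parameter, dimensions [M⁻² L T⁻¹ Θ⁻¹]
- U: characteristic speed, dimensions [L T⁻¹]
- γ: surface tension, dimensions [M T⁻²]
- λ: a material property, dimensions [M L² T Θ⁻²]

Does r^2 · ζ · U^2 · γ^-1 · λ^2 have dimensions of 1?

no

Sum the exponent of each base dimension across the product:
  M: 2·[r]_M + [ζ]_M + 2·[U]_M − [γ]_M + 2·[λ]_M = 2·(0) + (-2) + 2·(0) − (1) + 2·(1) = -1
  L: 2·[r]_L + [ζ]_L + 2·[U]_L − [γ]_L + 2·[λ]_L = 2·(1) + (1) + 2·(1) − (0) + 2·(2) = 9
  T: 2·[r]_T + [ζ]_T + 2·[U]_T − [γ]_T + 2·[λ]_T = 2·(0) + (-1) + 2·(-1) − (-2) + 2·(1) = 1
  Θ: 2·[r]_Θ + [ζ]_Θ + 2·[U]_Θ − [γ]_Θ + 2·[λ]_Θ = 2·(0) + (-1) + 2·(0) − (0) + 2·(-2) = -5
Net dimensions [M⁻¹ L⁹ T Θ⁻⁵] ≠ [1] — not dimensionless.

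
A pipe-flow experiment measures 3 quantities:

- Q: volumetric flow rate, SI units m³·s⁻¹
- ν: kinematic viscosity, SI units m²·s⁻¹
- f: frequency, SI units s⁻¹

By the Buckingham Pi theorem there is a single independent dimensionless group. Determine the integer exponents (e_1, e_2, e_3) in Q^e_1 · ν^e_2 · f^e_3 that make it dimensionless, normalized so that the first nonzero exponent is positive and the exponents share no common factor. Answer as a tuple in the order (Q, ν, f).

L: e_1·(3) + e_2·(2) + e_3·(0) = 0
T: e_1·(-1) + e_2·(-1) + e_3·(-1) = 0
Solving this homogeneous linear system for the smallest-integer solution (first nonzero entry positive) gives (2, -3, 1).

(2, -3, 1)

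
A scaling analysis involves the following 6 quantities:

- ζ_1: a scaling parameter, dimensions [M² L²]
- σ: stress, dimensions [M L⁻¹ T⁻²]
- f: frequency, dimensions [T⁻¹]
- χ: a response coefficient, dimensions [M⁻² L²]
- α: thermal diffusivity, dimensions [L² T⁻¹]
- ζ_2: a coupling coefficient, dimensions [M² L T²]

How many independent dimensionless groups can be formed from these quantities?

3

There are 6 variables and 3 base dimensions (M, L, T).
The dimension matrix has rank 3.
Independent dimensionless groups: 6 − 3 = 3.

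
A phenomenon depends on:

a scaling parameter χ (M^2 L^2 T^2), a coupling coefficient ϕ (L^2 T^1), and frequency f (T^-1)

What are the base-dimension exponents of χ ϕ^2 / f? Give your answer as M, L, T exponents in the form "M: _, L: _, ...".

Collect each base-dimension exponent across the product:
  M: (2) + 2·(0) − (0) = 2
  L: (2) + 2·(2) − (0) = 6
  T: (2) + 2·(1) − (-1) = 5
So the dimensions are [M² L⁶ T⁵].

M: 2, L: 6, T: 5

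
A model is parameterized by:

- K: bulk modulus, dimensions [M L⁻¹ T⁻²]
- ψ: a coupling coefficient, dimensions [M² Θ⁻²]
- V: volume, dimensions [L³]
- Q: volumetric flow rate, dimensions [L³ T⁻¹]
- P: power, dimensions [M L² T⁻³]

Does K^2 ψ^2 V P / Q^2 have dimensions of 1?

Sum the exponent of each base dimension across the product:
  M: 2·[K]_M + 2·[ψ]_M + [V]_M − 2·[Q]_M + [P]_M = 2·(1) + 2·(2) + (0) − 2·(0) + (1) = 7
  L: 2·[K]_L + 2·[ψ]_L + [V]_L − 2·[Q]_L + [P]_L = 2·(-1) + 2·(0) + (3) − 2·(3) + (2) = -3
  T: 2·[K]_T + 2·[ψ]_T + [V]_T − 2·[Q]_T + [P]_T = 2·(-2) + 2·(0) + (0) − 2·(-1) + (-3) = -5
  Θ: 2·[K]_Θ + 2·[ψ]_Θ + [V]_Θ − 2·[Q]_Θ + [P]_Θ = 2·(0) + 2·(-2) + (0) − 2·(0) + (0) = -4
Net dimensions [M⁷ L⁻³ T⁻⁵ Θ⁻⁴] ≠ [1] — not dimensionless.

no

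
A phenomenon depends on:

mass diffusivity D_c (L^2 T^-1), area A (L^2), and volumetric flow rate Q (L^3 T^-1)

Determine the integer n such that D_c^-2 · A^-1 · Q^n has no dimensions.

2

Balance the L exponent: (3)·n from Q, plus −2·(2) − (2) = -6 from the rest, must sum to zero.
3n − 6 = 0, so n = 2.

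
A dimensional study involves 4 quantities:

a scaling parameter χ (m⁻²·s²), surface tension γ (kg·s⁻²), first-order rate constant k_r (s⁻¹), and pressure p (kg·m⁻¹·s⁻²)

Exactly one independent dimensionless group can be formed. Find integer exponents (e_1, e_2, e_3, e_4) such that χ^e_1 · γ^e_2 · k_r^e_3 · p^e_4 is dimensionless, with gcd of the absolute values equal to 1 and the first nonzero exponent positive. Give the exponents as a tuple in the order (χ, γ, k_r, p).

M: e_1·(0) + e_2·(1) + e_3·(0) + e_4·(1) = 0
L: e_1·(-2) + e_2·(0) + e_3·(0) + e_4·(-1) = 0
T: e_1·(2) + e_2·(-2) + e_3·(-1) + e_4·(-2) = 0
Solving this homogeneous linear system for the smallest-integer solution (first nonzero entry positive) gives (1, 2, 2, -2).

(1, 2, 2, -2)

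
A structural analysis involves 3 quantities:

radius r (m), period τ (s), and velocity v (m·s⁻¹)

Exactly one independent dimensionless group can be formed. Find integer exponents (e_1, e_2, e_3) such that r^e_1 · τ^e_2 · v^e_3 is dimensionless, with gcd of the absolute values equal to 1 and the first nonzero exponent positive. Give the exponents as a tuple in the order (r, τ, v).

L: e_1·(1) + e_2·(0) + e_3·(1) = 0
T: e_1·(0) + e_2·(1) + e_3·(-1) = 0
Solving this homogeneous linear system for the smallest-integer solution (first nonzero entry positive) gives (1, -1, -1).

(1, -1, -1)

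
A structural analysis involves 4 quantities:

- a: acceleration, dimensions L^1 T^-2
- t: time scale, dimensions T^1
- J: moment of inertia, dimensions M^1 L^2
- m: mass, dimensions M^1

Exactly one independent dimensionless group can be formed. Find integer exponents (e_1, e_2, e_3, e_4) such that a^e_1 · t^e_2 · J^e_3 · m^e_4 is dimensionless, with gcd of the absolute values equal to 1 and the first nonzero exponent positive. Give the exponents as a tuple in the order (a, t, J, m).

M: e_1·(0) + e_2·(0) + e_3·(1) + e_4·(1) = 0
L: e_1·(1) + e_2·(0) + e_3·(2) + e_4·(0) = 0
T: e_1·(-2) + e_2·(1) + e_3·(0) + e_4·(0) = 0
Solving this homogeneous linear system for the smallest-integer solution (first nonzero entry positive) gives (2, 4, -1, 1).

(2, 4, -1, 1)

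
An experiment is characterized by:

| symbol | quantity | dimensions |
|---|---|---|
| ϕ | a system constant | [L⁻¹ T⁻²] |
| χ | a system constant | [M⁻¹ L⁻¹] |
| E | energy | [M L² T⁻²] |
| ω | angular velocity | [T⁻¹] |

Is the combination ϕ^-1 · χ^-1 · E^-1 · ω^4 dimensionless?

Sum the exponent of each base dimension across the product:
  M: −[ϕ]_M − [χ]_M − [E]_M + 4·[ω]_M = −(0) − (-1) − (1) + 4·(0) = 0
  L: −[ϕ]_L − [χ]_L − [E]_L + 4·[ω]_L = −(-1) − (-1) − (2) + 4·(0) = 0
  T: −[ϕ]_T − [χ]_T − [E]_T + 4·[ω]_T = −(-2) − (0) − (-2) + 4·(-1) = 0
All base exponents vanish — dimensionless.

yes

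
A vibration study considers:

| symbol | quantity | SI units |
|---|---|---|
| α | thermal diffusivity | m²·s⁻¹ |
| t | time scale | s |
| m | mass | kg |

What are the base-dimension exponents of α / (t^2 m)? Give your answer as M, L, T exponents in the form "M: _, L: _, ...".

Collect each base-dimension exponent across the product:
  M: (0) − 2·(0) − (1) = -1
  L: (2) − 2·(0) − (0) = 2
  T: (-1) − 2·(1) − (0) = -3
So the dimensions are [M⁻¹ L² T⁻³].

M: -1, L: 2, T: -3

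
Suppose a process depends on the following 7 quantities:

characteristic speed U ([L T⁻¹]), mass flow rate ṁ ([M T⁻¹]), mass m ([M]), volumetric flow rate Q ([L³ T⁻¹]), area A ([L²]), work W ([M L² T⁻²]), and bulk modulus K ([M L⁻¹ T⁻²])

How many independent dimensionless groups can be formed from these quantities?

There are 7 variables and 3 base dimensions (M, L, T).
The dimension matrix has rank 3.
Independent dimensionless groups: 7 − 3 = 4.

4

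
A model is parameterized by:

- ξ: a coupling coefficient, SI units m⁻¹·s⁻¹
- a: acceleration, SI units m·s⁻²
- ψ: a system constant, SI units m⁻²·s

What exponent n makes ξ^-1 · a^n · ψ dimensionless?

Balance the L exponent: (1)·n from a, plus −(-1) + (-2) = -1 from the rest, must sum to zero.
n − 1 = 0, so n = 1.

1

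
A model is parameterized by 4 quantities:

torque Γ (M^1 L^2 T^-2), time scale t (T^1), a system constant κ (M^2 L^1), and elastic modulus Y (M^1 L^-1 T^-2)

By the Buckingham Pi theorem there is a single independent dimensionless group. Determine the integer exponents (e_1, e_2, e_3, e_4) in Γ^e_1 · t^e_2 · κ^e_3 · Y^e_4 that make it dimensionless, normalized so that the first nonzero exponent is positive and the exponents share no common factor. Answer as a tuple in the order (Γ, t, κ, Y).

M: e_1·(1) + e_2·(0) + e_3·(2) + e_4·(1) = 0
L: e_1·(2) + e_2·(0) + e_3·(1) + e_4·(-1) = 0
T: e_1·(-2) + e_2·(1) + e_3·(0) + e_4·(-2) = 0
Solving this homogeneous linear system for the smallest-integer solution (first nonzero entry positive) gives (1, 4, -1, 1).

(1, 4, -1, 1)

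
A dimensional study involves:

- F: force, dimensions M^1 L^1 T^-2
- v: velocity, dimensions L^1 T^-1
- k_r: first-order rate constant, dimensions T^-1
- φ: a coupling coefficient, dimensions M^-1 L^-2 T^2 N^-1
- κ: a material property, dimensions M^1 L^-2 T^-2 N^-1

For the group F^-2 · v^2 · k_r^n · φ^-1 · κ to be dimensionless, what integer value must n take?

Balance the T exponent: (-1)·n from k_r, plus −2·(-2) + 2·(-1) − (2) + (-2) = -2 from the rest, must sum to zero.
−n − 2 = 0, so n = -2.

-2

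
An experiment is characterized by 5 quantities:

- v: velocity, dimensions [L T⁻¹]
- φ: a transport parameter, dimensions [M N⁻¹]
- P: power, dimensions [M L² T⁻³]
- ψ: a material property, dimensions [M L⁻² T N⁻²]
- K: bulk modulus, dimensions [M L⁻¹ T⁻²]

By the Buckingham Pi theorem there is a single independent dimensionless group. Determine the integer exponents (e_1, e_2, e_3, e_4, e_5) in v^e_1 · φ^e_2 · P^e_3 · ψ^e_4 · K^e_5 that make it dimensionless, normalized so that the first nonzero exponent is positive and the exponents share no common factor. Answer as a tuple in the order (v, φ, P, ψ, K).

M: e_1·(0) + e_2·(1) + e_3·(1) + e_4·(1) + e_5·(1) = 0
L: e_1·(1) + e_2·(0) + e_3·(2) + e_4·(-2) + e_5·(-1) = 0
T: e_1·(-1) + e_2·(0) + e_3·(-3) + e_4·(1) + e_5·(-2) = 0
N: e_1·(0) + e_2·(-1) + e_3·(0) + e_4·(-2) + e_5·(0) = 0
Solving this homogeneous linear system for the smallest-integer solution (first nonzero entry positive) gives (3, 2, -2, -1, 1).

(3, 2, -2, -1, 1)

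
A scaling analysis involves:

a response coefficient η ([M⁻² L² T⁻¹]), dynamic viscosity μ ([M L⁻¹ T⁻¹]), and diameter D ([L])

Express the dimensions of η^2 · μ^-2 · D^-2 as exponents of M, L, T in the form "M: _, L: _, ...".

Collect each base-dimension exponent across the product:
  M: 2·(-2) − 2·(1) − 2·(0) = -6
  L: 2·(2) − 2·(-1) − 2·(1) = 4
  T: 2·(-1) − 2·(-1) − 2·(0) = 0
So the dimensions are [M⁻⁶ L⁴].

M: -6, L: 4, T: 0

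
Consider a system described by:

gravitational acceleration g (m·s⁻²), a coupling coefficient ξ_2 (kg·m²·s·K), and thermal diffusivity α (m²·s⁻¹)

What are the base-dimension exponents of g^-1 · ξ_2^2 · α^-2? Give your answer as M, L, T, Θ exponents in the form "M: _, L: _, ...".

M: 2, L: -1, T: 6, Θ: 2

Collect each base-dimension exponent across the product:
  M: −(0) + 2·(1) − 2·(0) = 2
  L: −(1) + 2·(2) − 2·(2) = -1
  T: −(-2) + 2·(1) − 2·(-1) = 6
  Θ: −(0) + 2·(1) − 2·(0) = 2
So the dimensions are [M² L⁻¹ T⁶ Θ²].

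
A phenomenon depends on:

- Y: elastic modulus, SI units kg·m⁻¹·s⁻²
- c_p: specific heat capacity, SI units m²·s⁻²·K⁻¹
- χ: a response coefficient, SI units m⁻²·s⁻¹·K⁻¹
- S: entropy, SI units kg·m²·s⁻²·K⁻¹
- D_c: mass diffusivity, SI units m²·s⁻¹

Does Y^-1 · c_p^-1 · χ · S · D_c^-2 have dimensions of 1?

Sum the exponent of each base dimension across the product:
  M: −[Y]_M − [c_p]_M + [χ]_M + [S]_M − 2·[D_c]_M = −(1) − (0) + (0) + (1) − 2·(0) = 0
  L: −[Y]_L − [c_p]_L + [χ]_L + [S]_L − 2·[D_c]_L = −(-1) − (2) + (-2) + (2) − 2·(2) = -5
  T: −[Y]_T − [c_p]_T + [χ]_T + [S]_T − 2·[D_c]_T = −(-2) − (-2) + (-1) + (-2) − 2·(-1) = 3
  Θ: −[Y]_Θ − [c_p]_Θ + [χ]_Θ + [S]_Θ − 2·[D_c]_Θ = −(0) − (-1) + (-1) + (-1) − 2·(0) = -1
Net dimensions [L⁻⁵ T³ Θ⁻¹] ≠ [1] — not dimensionless.

no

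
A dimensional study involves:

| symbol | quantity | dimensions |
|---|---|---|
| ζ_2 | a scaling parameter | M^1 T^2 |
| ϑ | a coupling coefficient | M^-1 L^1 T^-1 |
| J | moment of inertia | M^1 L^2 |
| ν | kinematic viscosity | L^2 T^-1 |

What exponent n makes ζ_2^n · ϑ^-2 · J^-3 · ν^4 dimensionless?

1

Balance the M exponent: (1)·n from ζ_2, plus −2·(-1) − 3·(1) + 4·(0) = -1 from the rest, must sum to zero.
n − 1 = 0, so n = 1.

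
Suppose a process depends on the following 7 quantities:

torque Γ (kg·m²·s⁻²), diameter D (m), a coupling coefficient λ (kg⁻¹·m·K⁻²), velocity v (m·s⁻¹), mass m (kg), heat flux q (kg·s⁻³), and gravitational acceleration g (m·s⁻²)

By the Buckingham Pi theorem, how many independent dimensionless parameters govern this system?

There are 7 variables and 4 base dimensions (M, L, T, Θ).
The dimension matrix has rank 4.
Independent dimensionless groups: 7 − 4 = 3.

3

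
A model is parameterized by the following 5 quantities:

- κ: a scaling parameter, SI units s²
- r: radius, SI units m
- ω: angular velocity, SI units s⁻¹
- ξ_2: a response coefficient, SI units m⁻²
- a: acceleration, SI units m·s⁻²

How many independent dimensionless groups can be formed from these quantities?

There are 5 variables and 2 base dimensions (L, T).
The dimension matrix has rank 2.
Independent dimensionless groups: 5 − 2 = 3.

3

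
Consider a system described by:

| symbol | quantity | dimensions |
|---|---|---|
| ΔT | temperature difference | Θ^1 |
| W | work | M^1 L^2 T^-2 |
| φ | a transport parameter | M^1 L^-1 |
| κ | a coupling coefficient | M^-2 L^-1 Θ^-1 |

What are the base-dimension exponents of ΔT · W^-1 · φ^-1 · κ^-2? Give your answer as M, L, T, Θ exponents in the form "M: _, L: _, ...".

Collect each base-dimension exponent across the product:
  M: (0) − (1) − (1) − 2·(-2) = 2
  L: (0) − (2) − (-1) − 2·(-1) = 1
  T: (0) − (-2) − (0) − 2·(0) = 2
  Θ: (1) − (0) − (0) − 2·(-1) = 3
So the dimensions are [M² L T² Θ³].

M: 2, L: 1, T: 2, Θ: 3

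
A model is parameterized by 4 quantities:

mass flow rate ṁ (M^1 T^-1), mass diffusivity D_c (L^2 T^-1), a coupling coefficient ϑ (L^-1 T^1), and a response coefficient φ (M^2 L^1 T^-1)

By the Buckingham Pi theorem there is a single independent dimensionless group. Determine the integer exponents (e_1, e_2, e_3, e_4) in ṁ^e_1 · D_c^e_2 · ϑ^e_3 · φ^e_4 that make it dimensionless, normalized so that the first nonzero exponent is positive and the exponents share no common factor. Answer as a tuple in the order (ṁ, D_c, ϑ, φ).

M: e_1·(1) + e_2·(0) + e_3·(0) + e_4·(2) = 0
L: e_1·(0) + e_2·(2) + e_3·(-1) + e_4·(1) = 0
T: e_1·(-1) + e_2·(-1) + e_3·(1) + e_4·(-1) = 0
Solving this homogeneous linear system for the smallest-integer solution (first nonzero entry positive) gives (2, 2, 3, -1).

(2, 2, 3, -1)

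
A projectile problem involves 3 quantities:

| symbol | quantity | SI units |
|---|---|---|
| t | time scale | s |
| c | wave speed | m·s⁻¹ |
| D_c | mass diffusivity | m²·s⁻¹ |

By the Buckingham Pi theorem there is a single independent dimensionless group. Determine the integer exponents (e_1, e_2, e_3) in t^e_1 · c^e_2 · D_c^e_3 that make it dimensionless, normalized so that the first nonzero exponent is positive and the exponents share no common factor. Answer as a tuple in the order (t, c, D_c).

L: e_1·(0) + e_2·(1) + e_3·(2) = 0
T: e_1·(1) + e_2·(-1) + e_3·(-1) = 0
Solving this homogeneous linear system for the smallest-integer solution (first nonzero entry positive) gives (1, 2, -1).

(1, 2, -1)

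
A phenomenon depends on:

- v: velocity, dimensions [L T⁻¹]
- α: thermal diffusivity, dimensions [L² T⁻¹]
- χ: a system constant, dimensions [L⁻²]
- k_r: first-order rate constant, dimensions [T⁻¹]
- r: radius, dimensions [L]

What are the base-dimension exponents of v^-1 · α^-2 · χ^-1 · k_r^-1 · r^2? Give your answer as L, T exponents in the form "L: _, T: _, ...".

Collect each base-dimension exponent across the product:
  L: −(1) − 2·(2) − (-2) − (0) + 2·(1) = -1
  T: −(-1) − 2·(-1) − (0) − (-1) + 2·(0) = 4
So the dimensions are [L⁻¹ T⁴].

L: -1, T: 4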